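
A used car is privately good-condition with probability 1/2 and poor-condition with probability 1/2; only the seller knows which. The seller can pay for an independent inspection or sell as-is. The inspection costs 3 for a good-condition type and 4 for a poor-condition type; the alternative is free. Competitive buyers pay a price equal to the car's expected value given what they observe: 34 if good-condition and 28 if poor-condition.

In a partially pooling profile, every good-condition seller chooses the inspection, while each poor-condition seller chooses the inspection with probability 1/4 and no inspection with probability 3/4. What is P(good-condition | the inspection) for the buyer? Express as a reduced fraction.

P(the inspection) = (1/2)·1 + (1/2)·(1/4) = 5/8.
By Bayes' rule, P(good-condition | the inspection) = (1/2) / (5/8) = 4/5.

4/5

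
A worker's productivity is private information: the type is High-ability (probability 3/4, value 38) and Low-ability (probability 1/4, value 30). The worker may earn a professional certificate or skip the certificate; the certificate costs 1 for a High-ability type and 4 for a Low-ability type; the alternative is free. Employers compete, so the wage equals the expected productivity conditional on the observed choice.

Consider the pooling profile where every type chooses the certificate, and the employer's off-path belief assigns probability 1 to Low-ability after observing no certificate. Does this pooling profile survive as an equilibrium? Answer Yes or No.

On path, the employer holds the prior and pays 3/4·38 + 1/4·30 = 36. Off path (no certificate), believing Low-ability, it pays 30.
High-ability: the certificate nets 36 − 1 = 35; no certificate nets 30. High-ability stays.
Low-ability: the certificate nets 36 − 4 = 32; no certificate nets 30. Low-ability stays.
No type deviates, so pooling is sustained.

Yes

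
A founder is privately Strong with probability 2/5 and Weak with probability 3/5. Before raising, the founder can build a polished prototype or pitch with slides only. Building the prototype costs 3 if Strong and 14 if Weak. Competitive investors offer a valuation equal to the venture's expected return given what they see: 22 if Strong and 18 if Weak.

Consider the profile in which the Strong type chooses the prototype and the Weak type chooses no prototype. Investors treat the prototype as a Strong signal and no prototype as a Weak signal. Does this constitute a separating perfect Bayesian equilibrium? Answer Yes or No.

Under these beliefs, the prototype earns valuation 22 and no prototype earns valuation 18.
Strong: the prototype nets 22 − 3 = 19; no prototype nets 18. Strong prefers the prototype.
Weak: the prototype nets 22 − 14 = 8; no prototype nets 18. Weak prefers no prototype.
Neither type deviates, so the separating profile is an equilibrium.

Yes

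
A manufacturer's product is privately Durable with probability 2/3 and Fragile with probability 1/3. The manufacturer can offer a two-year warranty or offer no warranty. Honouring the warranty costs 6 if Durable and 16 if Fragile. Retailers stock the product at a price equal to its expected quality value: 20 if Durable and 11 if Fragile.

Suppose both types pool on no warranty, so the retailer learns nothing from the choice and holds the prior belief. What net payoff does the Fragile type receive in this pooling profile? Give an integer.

17

Pooled price = 2/3·20 + 1/3·11 = 17.
Fragile pays no cost for no warranty, so net payoff = 17.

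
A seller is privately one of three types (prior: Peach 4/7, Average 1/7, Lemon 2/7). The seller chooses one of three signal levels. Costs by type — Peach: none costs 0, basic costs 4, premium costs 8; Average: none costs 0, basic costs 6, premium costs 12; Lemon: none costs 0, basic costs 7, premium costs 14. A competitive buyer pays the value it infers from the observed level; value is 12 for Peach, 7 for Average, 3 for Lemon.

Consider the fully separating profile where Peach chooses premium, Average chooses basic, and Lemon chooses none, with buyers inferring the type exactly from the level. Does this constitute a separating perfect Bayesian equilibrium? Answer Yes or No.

No

Separating prices: premium → 12, basic → 7, none → 3.
Peach (assigned premium): none: 3 − 0 = 3; basic: 7 − 4 = 3; premium: 12 − 8 = 4. Peach stays.
Average (assigned basic): none: 3 − 0 = 3; basic: 7 − 6 = 1; premium: 12 − 12 = 0. Average prefers none.
Lemon (assigned none): none: 3 − 0 = 3; basic: 7 − 7 = 0; premium: 12 − 14 = -2. Lemon stays.
At least one type deviates; the separating profile fails.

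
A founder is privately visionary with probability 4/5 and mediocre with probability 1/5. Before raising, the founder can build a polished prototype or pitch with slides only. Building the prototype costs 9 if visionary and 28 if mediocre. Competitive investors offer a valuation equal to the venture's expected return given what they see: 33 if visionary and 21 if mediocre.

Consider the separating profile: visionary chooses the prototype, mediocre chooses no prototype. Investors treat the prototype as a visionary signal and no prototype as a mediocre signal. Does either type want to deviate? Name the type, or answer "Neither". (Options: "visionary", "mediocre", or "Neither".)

The prototype pays 33; no prototype pays 21.
visionary: assigned the prototype, nets 33 − 9 = 24; deviating to no prototype nets 21.
mediocre: assigned no prototype, nets 21; deviating to the prototype nets 33 − 28 = 5.
Both types strictly prefer their assigned action; no profitable deviation.

Neither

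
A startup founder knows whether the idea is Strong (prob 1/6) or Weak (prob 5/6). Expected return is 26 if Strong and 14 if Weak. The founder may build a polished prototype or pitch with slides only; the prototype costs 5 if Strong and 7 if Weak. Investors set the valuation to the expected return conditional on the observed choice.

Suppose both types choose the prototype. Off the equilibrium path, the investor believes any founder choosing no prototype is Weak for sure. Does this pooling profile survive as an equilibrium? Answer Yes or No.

On path, the investor holds the prior and pays 1/6·26 + 5/6·14 = 16. Off path (no prototype), believing Weak, it pays 14.
Strong: the prototype nets 16 − 5 = 11; no prototype nets 14. Strong would deviate.
Weak: the prototype nets 16 − 7 = 9; no prototype nets 14. Weak would deviate.
A type deviates, so pooling fails.

No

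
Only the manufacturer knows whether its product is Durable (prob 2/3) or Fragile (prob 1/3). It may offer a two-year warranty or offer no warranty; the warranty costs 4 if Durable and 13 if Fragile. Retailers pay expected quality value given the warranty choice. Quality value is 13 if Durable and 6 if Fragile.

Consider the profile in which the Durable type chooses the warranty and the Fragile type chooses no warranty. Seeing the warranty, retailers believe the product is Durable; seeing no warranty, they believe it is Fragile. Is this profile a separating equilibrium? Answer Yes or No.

Under these beliefs, the warranty earns price 13 and no warranty earns price 6.
Durable: the warranty nets 13 − 4 = 9; no warranty nets 6. Durable prefers the warranty.
Fragile: the warranty nets 13 − 13 = 0; no warranty nets 6. Fragile prefers no warranty.
Neither type deviates, so the separating profile is an equilibrium.

Yes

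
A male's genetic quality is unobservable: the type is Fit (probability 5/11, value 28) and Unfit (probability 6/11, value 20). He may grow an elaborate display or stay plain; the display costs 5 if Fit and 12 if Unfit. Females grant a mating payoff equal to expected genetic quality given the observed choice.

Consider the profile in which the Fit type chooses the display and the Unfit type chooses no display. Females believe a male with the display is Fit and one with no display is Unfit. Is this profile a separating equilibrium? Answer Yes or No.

Yes

Under these beliefs, the display earns mating payoff 28 and no display earns mating payoff 20.
Fit: the display nets 28 − 5 = 23; no display nets 20. Fit prefers the display.
Unfit: the display nets 28 − 12 = 16; no display nets 20. Unfit prefers no display.
Neither type deviates, so the separating profile is an equilibrium.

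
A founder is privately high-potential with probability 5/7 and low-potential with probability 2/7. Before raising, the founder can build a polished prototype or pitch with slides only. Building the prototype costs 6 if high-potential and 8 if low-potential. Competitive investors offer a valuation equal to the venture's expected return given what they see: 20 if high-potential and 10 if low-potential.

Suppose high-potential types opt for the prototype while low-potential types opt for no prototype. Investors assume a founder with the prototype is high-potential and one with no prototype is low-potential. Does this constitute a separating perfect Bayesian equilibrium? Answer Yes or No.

No

Under these beliefs, the prototype earns valuation 20 and no prototype earns valuation 10.
high-potential: the prototype nets 20 − 6 = 14; no prototype nets 10. high-potential prefers the prototype.
low-potential: the prototype nets 20 − 8 = 12; no prototype nets 10. low-potential would deviate to the prototype.
low-potential has a profitable deviation, so the profile is not an equilibrium.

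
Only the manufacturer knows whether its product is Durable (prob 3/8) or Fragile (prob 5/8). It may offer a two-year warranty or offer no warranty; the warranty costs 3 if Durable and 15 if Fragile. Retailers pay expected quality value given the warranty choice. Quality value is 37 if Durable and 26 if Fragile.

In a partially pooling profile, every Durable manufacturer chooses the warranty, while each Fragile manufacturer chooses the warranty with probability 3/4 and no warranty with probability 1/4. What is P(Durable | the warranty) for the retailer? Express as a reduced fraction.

4/9

P(the warranty) = (3/8)·1 + (5/8)·(3/4) = 27/32.
By Bayes' rule, P(Durable | the warranty) = (3/8) / (27/32) = 4/9.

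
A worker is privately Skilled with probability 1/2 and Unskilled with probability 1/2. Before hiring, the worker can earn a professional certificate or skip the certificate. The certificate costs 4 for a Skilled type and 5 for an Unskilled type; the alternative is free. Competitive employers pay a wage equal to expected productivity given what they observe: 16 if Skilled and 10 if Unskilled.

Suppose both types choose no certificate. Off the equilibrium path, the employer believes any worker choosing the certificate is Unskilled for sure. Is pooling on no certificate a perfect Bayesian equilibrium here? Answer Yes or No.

On path, the employer holds the prior and pays 1/2·16 + 1/2·10 = 13. Off path (the certificate), believing Unskilled, it pays 10.
Skilled: no certificate nets 13; the certificate nets 10 − 4 = 6. Skilled stays.
Unskilled: no certificate nets 13; the certificate nets 10 − 5 = 5. Unskilled stays.
No type deviates, so pooling is sustained.

Yes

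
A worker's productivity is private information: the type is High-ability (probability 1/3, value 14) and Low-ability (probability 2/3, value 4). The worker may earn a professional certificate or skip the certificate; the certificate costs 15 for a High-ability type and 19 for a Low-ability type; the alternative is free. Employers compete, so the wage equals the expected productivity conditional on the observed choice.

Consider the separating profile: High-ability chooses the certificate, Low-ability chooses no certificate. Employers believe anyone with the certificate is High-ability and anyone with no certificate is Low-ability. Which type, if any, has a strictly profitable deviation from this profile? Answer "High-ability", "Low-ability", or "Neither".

The certificate pays 14; no certificate pays 4.
High-ability: assigned the certificate, nets 14 − 15 = -1; deviating to no certificate nets 4.
Low-ability: assigned no certificate, nets 4; deviating to the certificate nets 14 − 19 = -5.
The High-ability type gains 5 by deviating.

High-ability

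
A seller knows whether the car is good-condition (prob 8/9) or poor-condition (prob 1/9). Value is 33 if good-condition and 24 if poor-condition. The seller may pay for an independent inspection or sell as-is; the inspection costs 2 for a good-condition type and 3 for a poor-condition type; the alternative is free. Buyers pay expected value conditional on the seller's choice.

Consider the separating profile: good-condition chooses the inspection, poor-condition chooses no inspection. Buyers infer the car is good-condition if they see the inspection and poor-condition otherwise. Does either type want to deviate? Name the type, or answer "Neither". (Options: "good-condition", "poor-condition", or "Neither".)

poor-condition

The inspection pays 33; no inspection pays 24.
good-condition: assigned the inspection, nets 33 − 2 = 31; deviating to no inspection nets 24.
poor-condition: assigned no inspection, nets 24; deviating to the inspection nets 33 − 3 = 30.
The poor-condition type gains 6 by deviating.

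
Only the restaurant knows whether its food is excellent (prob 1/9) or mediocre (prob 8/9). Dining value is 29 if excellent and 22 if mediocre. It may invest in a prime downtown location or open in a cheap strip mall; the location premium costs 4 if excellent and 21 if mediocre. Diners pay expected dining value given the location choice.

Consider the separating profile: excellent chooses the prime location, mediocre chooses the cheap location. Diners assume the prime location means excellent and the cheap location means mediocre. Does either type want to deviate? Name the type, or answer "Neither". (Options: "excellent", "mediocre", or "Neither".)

Neither

The prime location pays 29; the cheap location pays 22.
excellent: assigned the prime location, nets 29 − 4 = 25; deviating to the cheap location nets 22.
mediocre: assigned the cheap location, nets 22; deviating to the prime location nets 29 − 21 = 8.
Both types strictly prefer their assigned action; no profitable deviation.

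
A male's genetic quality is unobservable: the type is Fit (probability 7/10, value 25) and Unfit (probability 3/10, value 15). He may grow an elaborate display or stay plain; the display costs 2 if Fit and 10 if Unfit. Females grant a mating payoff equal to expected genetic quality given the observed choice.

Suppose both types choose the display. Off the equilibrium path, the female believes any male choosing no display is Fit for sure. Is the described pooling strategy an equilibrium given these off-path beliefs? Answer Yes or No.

On path, the female holds the prior and pays 7/10·25 + 3/10·15 = 22. Off path (no display), believing Fit, it pays 25.
Fit: the display nets 22 − 2 = 20; no display nets 25. Fit would deviate.
Unfit: the display nets 22 − 10 = 12; no display nets 25. Unfit would deviate.
A type deviates, so pooling fails.

No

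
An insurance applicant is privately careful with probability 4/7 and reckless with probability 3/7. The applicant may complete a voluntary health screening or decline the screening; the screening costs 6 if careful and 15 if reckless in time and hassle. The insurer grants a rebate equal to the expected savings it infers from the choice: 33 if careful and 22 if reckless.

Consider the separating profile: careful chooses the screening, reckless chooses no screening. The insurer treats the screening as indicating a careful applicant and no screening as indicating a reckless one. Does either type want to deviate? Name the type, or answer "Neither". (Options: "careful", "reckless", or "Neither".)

Neither

The screening pays 33; no screening pays 22.
careful: assigned the screening, nets 33 − 6 = 27; deviating to no screening nets 22.
reckless: assigned no screening, nets 22; deviating to the screening nets 33 − 15 = 18.
Both types strictly prefer their assigned action; no profitable deviation.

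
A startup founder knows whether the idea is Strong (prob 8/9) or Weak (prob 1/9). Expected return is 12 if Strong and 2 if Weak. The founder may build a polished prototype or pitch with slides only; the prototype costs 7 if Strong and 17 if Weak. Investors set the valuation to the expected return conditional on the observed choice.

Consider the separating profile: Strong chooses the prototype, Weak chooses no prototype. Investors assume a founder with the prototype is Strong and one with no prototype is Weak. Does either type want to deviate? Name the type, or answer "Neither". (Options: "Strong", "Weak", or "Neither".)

Neither

The prototype pays 12; no prototype pays 2.
Strong: assigned the prototype, nets 12 − 7 = 5; deviating to no prototype nets 2.
Weak: assigned no prototype, nets 2; deviating to the prototype nets 12 − 17 = -5.
Both types strictly prefer their assigned action; no profitable deviation.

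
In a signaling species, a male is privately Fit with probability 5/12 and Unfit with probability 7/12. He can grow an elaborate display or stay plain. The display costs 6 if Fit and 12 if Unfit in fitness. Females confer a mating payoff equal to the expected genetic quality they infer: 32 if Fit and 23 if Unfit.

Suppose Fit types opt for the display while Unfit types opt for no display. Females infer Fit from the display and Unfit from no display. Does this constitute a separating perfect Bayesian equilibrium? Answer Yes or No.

Yes

Under these beliefs, the display earns mating payoff 32 and no display earns mating payoff 23.
Fit: the display nets 32 − 6 = 26; no display nets 23. Fit prefers the display.
Unfit: the display nets 32 − 12 = 20; no display nets 23. Unfit prefers no display.
Neither type deviates, so the separating profile is an equilibrium.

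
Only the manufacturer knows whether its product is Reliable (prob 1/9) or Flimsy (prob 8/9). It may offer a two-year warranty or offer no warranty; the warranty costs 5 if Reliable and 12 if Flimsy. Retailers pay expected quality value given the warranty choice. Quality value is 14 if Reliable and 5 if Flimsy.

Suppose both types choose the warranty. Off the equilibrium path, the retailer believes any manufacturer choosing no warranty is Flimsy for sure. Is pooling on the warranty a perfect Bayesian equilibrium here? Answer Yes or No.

No

On path, the retailer holds the prior and pays 1/9·14 + 8/9·5 = 6. Off path (no warranty), believing Flimsy, it pays 5.
Reliable: the warranty nets 6 − 5 = 1; no warranty nets 5. Reliable would deviate.
Flimsy: the warranty nets 6 − 12 = -6; no warranty nets 5. Flimsy would deviate.
A type deviates, so pooling fails.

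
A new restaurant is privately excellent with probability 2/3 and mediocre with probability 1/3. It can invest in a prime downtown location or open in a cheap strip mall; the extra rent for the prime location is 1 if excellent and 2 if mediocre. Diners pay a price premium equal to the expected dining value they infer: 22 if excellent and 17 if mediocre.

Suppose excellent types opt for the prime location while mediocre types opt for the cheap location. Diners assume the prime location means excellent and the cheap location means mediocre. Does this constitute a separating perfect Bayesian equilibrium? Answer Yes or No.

Under these beliefs, the prime location earns price premium 22 and the cheap location earns price premium 17.
excellent: the prime location nets 22 − 1 = 21; the cheap location nets 17. excellent prefers the prime location.
mediocre: the prime location nets 22 − 2 = 20; the cheap location nets 17. mediocre would deviate to the prime location.
mediocre has a profitable deviation, so the profile is not an equilibrium.

No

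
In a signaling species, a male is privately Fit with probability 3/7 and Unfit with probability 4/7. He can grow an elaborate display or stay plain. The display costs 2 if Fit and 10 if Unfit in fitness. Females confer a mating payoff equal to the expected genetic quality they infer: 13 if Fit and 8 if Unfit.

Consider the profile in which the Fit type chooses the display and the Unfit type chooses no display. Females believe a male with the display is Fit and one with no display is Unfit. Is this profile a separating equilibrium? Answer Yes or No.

Yes

Under these beliefs, the display earns mating payoff 13 and no display earns mating payoff 8.
Fit: the display nets 13 − 2 = 11; no display nets 8. Fit prefers the display.
Unfit: the display nets 13 − 10 = 3; no display nets 8. Unfit prefers no display.
Neither type deviates, so the separating profile is an equilibrium.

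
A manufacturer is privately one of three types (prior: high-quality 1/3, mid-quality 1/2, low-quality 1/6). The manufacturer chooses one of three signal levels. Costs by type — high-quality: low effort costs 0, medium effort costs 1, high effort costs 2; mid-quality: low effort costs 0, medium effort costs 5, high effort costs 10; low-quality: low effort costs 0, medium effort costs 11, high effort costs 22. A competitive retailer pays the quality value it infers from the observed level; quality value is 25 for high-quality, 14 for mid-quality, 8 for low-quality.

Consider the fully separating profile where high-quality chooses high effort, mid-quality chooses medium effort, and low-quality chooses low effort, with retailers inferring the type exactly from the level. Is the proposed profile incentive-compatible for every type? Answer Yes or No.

Separating prices: high effort → 25, medium effort → 14, low effort → 8.
high-quality (assigned high effort): low effort: 8 − 0 = 8; medium effort: 14 − 1 = 13; high effort: 25 − 2 = 23. high-quality stays.
mid-quality (assigned medium effort): low effort: 8 − 0 = 8; medium effort: 14 − 5 = 9; high effort: 25 − 10 = 15. mid-quality prefers high effort.
low-quality (assigned low effort): low effort: 8 − 0 = 8; medium effort: 14 − 11 = 3; high effort: 25 − 22 = 3. low-quality stays.
At least one type deviates; the separating profile fails.

No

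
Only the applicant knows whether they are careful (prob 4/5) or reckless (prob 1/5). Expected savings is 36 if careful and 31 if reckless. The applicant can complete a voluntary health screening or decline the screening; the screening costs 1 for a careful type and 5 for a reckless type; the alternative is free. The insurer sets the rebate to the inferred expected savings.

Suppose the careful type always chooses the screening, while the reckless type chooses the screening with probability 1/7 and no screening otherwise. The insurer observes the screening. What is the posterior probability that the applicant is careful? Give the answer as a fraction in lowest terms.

28/29

P(the screening) = (4/5)·1 + (1/5)·(1/7) = 29/35.
By Bayes' rule, P(careful | the screening) = (4/5) / (29/35) = 28/29.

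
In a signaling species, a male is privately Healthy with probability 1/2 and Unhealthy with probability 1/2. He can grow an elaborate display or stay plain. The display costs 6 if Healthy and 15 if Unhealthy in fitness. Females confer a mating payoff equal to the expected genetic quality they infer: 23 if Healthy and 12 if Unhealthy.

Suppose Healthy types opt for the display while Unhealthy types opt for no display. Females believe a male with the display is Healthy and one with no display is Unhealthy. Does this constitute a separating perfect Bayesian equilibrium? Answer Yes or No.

Yes

Under these beliefs, the display earns mating payoff 23 and no display earns mating payoff 12.
Healthy: the display nets 23 − 6 = 17; no display nets 12. Healthy prefers the display.
Unhealthy: the display nets 23 − 15 = 8; no display nets 12. Unhealthy prefers no display.
Neither type deviates, so the separating profile is an equilibrium.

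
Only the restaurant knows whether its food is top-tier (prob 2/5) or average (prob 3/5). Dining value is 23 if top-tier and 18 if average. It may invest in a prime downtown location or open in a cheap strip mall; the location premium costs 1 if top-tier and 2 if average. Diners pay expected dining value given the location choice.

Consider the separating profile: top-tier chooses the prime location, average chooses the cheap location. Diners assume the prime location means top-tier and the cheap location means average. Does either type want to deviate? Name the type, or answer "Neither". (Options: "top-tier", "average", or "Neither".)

The prime location pays 23; the cheap location pays 18.
top-tier: assigned the prime location, nets 23 − 1 = 22; deviating to the cheap location nets 18.
average: assigned the cheap location, nets 18; deviating to the prime location nets 23 − 2 = 21.
The average type gains 3 by deviating.

average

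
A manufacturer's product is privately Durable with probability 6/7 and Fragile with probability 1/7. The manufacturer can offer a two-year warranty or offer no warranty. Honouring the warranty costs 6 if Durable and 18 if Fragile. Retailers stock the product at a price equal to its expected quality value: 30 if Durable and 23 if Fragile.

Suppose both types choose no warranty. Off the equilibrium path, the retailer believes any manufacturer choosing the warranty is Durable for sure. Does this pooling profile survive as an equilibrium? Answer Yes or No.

On path, the retailer holds the prior and pays 6/7·30 + 1/7·23 = 29. Off path (the warranty), believing Durable, it pays 30.
Durable: no warranty nets 29; the warranty nets 30 − 6 = 24. Durable stays.
Fragile: no warranty nets 29; the warranty nets 30 − 18 = 12. Fragile stays.
No type deviates, so pooling is sustained.

Yes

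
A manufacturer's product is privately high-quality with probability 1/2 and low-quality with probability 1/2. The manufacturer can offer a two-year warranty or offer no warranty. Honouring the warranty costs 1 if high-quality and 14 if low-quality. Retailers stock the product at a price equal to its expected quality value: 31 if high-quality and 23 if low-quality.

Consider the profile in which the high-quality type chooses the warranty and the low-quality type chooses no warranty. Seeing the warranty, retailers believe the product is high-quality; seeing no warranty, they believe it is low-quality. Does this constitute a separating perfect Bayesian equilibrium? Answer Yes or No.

Yes

Under these beliefs, the warranty earns price 31 and no warranty earns price 23.
high-quality: the warranty nets 31 − 1 = 30; no warranty nets 23. high-quality prefers the warranty.
low-quality: the warranty nets 31 − 14 = 17; no warranty nets 23. low-quality prefers no warranty.
Neither type deviates, so the separating profile is an equilibrium.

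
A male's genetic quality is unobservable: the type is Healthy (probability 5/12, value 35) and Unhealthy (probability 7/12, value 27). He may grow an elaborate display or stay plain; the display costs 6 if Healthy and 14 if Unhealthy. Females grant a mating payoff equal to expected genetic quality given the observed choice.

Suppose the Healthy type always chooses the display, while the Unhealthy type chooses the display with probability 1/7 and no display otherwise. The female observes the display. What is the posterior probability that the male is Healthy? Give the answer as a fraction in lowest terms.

5/6

P(the display) = (5/12)·1 + (7/12)·(1/7) = 1/2.
By Bayes' rule, P(Healthy | the display) = (5/12) / (1/2) = 5/6.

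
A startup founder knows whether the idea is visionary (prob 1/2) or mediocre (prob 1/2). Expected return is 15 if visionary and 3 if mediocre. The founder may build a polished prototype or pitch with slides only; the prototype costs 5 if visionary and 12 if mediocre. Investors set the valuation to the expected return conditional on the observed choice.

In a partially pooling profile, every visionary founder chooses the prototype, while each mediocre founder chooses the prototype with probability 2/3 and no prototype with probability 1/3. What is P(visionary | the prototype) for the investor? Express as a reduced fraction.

P(the prototype) = (1/2)·1 + (1/2)·(2/3) = 5/6.
By Bayes' rule, P(visionary | the prototype) = (1/2) / (5/6) = 3/5.

3/5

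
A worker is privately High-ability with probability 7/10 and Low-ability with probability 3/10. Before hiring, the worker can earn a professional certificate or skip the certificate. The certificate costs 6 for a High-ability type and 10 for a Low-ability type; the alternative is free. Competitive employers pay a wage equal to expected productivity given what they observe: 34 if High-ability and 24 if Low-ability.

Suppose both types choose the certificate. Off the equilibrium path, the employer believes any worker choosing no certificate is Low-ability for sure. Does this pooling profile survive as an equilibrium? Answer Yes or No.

No

On path, the employer holds the prior and pays 7/10·34 + 3/10·24 = 31. Off path (no certificate), believing Low-ability, it pays 24.
High-ability: the certificate nets 31 − 6 = 25; no certificate nets 24. High-ability stays.
Low-ability: the certificate nets 31 − 10 = 21; no certificate nets 24. Low-ability would deviate.
A type deviates, so pooling fails.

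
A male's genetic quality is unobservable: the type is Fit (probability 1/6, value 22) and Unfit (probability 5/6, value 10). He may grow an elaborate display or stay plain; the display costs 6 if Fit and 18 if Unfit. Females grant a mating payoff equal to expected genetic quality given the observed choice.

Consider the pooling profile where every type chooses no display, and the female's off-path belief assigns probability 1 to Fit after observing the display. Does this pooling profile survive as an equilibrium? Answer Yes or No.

No

On path, the female holds the prior and pays 1/6·22 + 5/6·10 = 12. Off path (the display), believing Fit, it pays 22.
Fit: no display nets 12; the display nets 22 − 6 = 16. Fit would deviate.
Unfit: no display nets 12; the display nets 22 − 18 = 4. Unfit stays.
A type deviates, so pooling fails.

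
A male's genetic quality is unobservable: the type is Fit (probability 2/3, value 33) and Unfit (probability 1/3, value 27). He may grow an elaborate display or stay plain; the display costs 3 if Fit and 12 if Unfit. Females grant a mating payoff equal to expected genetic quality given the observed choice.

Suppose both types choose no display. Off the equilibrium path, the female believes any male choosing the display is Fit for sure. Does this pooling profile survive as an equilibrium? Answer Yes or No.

Yes

On path, the female holds the prior and pays 2/3·33 + 1/3·27 = 31. Off path (the display), believing Fit, it pays 33.
Fit: no display nets 31; the display nets 33 − 3 = 30. Fit stays.
Unfit: no display nets 31; the display nets 33 − 12 = 21. Unfit stays.
No type deviates, so pooling is sustained.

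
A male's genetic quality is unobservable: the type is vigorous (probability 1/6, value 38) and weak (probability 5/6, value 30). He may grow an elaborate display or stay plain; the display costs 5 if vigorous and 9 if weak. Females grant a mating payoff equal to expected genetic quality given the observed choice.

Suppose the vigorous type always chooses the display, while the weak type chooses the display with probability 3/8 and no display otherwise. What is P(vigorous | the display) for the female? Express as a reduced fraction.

8/23

P(the display) = (1/6)·1 + (5/6)·(3/8) = 23/48.
By Bayes' rule, P(vigorous | the display) = (1/6) / (23/48) = 8/23.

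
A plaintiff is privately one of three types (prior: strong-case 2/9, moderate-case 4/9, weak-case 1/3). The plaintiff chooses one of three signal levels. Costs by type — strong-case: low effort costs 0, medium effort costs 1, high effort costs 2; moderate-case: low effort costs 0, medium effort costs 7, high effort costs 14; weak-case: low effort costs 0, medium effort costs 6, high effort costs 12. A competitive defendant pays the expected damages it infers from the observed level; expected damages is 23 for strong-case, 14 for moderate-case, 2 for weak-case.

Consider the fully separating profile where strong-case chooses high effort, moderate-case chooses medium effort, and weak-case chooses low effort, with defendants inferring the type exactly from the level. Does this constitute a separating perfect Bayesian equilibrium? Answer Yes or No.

Separating settlements: high effort → 23, medium effort → 14, low effort → 2.
strong-case (assigned high effort): low effort: 2 − 0 = 2; medium effort: 14 − 1 = 13; high effort: 23 − 2 = 21. strong-case stays.
moderate-case (assigned medium effort): low effort: 2 − 0 = 2; medium effort: 14 − 7 = 7; high effort: 23 − 14 = 9. moderate-case prefers high effort.
weak-case (assigned low effort): low effort: 2 − 0 = 2; medium effort: 14 − 6 = 8; high effort: 23 − 12 = 11. weak-case prefers high effort.
At least one type deviates; the separating profile fails.

No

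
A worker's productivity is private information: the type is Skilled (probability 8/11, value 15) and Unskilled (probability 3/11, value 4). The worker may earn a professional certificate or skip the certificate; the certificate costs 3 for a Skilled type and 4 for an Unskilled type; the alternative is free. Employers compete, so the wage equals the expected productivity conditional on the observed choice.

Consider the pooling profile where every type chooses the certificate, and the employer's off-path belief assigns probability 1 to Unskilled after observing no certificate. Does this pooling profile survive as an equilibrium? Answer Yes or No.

Yes

On path, the employer holds the prior and pays 8/11·15 + 3/11·4 = 12. Off path (no certificate), believing Unskilled, it pays 4.
Skilled: the certificate nets 12 − 3 = 9; no certificate nets 4. Skilled stays.
Unskilled: the certificate nets 12 − 4 = 8; no certificate nets 4. Unskilled stays.
No type deviates, so pooling is sustained.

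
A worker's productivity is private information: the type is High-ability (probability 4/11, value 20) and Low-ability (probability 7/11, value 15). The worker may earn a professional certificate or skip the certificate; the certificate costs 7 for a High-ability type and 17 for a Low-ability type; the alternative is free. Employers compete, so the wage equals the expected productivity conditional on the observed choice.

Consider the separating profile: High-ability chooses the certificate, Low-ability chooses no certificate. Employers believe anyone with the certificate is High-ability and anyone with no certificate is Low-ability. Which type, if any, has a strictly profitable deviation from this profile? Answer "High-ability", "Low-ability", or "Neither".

The certificate pays 20; no certificate pays 15.
High-ability: assigned the certificate, nets 20 − 7 = 13; deviating to no certificate nets 15.
Low-ability: assigned no certificate, nets 15; deviating to the certificate nets 20 − 17 = 3.
The High-ability type gains 2 by deviating.

High-ability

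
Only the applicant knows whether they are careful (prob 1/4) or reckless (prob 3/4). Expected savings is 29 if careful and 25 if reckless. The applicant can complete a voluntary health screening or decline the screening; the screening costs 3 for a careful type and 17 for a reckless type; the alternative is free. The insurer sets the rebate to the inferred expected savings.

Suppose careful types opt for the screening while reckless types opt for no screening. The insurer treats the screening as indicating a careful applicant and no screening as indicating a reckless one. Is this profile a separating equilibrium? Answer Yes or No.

Under these beliefs, the screening earns rebate 29 and no screening earns rebate 25.
careful: the screening nets 29 − 3 = 26; no screening nets 25. careful prefers the screening.
reckless: the screening nets 29 − 17 = 12; no screening nets 25. reckless prefers no screening.
Neither type deviates, so the separating profile is an equilibrium.

Yes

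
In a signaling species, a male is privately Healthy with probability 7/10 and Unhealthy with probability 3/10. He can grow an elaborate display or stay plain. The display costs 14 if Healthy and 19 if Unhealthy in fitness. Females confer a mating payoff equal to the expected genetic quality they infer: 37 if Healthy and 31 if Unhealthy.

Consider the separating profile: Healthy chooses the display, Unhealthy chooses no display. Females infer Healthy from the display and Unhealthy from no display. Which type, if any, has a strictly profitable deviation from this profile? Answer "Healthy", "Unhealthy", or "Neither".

The display pays 37; no display pays 31.
Healthy: assigned the display, nets 37 − 14 = 23; deviating to no display nets 31.
Unhealthy: assigned no display, nets 31; deviating to the display nets 37 − 19 = 18.
The Healthy type gains 8 by deviating.

Healthy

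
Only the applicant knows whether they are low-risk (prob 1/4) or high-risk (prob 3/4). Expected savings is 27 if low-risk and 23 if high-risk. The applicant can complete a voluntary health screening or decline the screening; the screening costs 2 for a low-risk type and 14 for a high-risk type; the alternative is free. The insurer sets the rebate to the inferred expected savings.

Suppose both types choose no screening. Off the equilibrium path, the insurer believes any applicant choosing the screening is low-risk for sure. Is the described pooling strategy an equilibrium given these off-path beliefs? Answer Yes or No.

No

On path, the insurer holds the prior and pays 1/4·27 + 3/4·23 = 24. Off path (the screening), believing low-risk, it pays 27.
low-risk: no screening nets 24; the screening nets 27 − 2 = 25. low-risk would deviate.
high-risk: no screening nets 24; the screening nets 27 − 14 = 13. high-risk stays.
A type deviates, so pooling fails.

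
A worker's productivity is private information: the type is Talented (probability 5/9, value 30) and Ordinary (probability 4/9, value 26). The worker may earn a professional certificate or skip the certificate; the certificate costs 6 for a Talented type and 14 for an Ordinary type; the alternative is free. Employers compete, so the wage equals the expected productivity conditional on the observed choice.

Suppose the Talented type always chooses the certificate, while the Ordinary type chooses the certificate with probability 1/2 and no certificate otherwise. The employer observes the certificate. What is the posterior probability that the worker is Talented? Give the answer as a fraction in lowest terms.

P(the certificate) = (5/9)·1 + (4/9)·(1/2) = 7/9.
By Bayes' rule, P(Talented | the certificate) = (5/9) / (7/9) = 5/7.

5/7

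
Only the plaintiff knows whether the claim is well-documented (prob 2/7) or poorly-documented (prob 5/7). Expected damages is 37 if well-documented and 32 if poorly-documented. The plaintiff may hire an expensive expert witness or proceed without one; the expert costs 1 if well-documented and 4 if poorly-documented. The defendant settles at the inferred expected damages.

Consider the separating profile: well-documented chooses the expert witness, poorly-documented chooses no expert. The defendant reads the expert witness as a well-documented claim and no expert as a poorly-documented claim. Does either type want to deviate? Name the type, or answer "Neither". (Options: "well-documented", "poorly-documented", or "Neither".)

poorly-documented

The expert witness pays 37; no expert pays 32.
well-documented: assigned the expert witness, nets 37 − 1 = 36; deviating to no expert nets 32.
poorly-documented: assigned no expert, nets 32; deviating to the expert witness nets 37 − 4 = 33.
The poorly-documented type gains 1 by deviating.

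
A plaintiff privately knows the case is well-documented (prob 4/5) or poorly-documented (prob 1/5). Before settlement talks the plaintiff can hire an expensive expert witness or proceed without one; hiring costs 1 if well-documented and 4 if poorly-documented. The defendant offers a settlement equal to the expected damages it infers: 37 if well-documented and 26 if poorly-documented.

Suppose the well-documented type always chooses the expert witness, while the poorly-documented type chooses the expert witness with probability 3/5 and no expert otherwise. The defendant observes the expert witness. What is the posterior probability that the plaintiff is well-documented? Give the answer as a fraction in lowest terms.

20/23

P(the expert witness) = (4/5)·1 + (1/5)·(3/5) = 23/25.
By Bayes' rule, P(well-documented | the expert witness) = (4/5) / (23/25) = 20/23.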